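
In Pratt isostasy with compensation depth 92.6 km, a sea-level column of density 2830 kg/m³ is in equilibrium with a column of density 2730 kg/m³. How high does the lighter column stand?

ρ_ref D = ρ (D + h) → h = D (ρ_ref − ρ)/ρ.
h = 92.6 km × (2830 − 2730)/2730 = 3.39 km.

3.39 km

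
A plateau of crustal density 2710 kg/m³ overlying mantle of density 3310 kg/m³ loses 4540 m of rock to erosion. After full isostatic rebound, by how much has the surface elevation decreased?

823 m

Rebound u = e ρ_c/ρ_m = 4540 m × 2710/3310 = 3717 m.
Net surface drop = e − u = 4540 m − 3717 m = e (ρ_m − ρ_c)/ρ_m = 823 m.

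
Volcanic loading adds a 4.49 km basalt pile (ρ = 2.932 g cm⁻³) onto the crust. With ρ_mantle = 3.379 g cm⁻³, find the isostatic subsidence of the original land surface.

Subaerial loading: s = t ρ_load / ρ_m.
s = 4.49 km × 2.932/3.379 = 3.9 km.

3.9 km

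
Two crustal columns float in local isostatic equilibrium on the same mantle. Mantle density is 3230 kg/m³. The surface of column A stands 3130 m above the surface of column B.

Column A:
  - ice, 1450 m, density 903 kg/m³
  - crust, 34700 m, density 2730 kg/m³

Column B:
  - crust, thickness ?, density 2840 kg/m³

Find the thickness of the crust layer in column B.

27200 m

Take the compensation level at the base of the deeper column (depth z_c below the surface of column A) and equate Σ ρ_i t_i down to z_c; mantle fills any gap and the z_c terms cancel.
Column A: 1450×903 + 34700×2730 + (z_c − 36150)×3230
Column B: 3130×0 + x×2840 + (z_c − 3130 − 0 − x)×3230
The z_c×3230 term appears on both sides and cancels. Collect the known terms of each column as K = Σ(ρt)_known − 3230 × (depth of known layers): K_A = 96040350 − 3230×36150 = −20724150; K_B = 0 − 3230×(3130 + 0) = −10109900.
Balance: K_A = K_B − x×(3230 − 2840), so x = (K_B − K_A)/(3230 − 2840) = 10614200/390 = 27200 m.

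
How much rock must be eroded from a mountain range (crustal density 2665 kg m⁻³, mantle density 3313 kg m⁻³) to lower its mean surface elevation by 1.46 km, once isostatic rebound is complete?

Net drop Δ = e − u = e − e ρ_c/ρ_m = e (ρ_m − ρ_c)/ρ_m.
e = Δ ρ_m/(ρ_m − ρ_c) = 1.46 km × 3313/648 = 7.46 km.

7.46 km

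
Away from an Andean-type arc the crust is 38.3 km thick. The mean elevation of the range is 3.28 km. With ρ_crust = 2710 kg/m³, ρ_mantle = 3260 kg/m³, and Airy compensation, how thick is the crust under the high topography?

Root depth r = h ρ_c / (ρ_m − ρ_c) = 3.28 km × 2710 / 550 = 16.16 km.
Total thickness = T + h + r = 38.3 km + 3.28 km + 16.16 km = 57.7 km.

57.7 km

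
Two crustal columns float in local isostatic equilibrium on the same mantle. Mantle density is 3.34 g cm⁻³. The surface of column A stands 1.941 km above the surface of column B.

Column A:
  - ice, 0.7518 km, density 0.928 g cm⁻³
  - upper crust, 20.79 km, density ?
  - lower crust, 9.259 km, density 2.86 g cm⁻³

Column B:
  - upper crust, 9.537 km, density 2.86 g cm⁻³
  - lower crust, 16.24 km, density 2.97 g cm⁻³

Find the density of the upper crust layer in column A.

Take the compensation level at the base of the deeper column (depth z_c below the surface of column A) and equate Σ ρ_i t_i down to z_c; mantle fills any gap and the z_c terms cancel.
Column A: 0.7518×0.928 + 20.79×ρ + 9.259×2.86 + (z_c − 30.8008)×3.34
Column B: 1.941×0 + 9.537×2.86 + 16.24×2.97 + (z_c − 1.941 − 25.777)×3.34
The z_c×3.34 term appears on both sides and cancels. Collect the known terms of each column as K = Σ(ρt)_known − 3.34 × (depth of known layers): K_A = 27.1784104 − 3.34×30.8008 = −75.6962616; K_B = 75.50862 − 3.34×(1.941 + 25.777) = −17.0695.
Balance: K_A + 20.79×ρ = K_B, so ρ = (K_B − K_A)/20.79 = 58.6268/20.79 = 2.82 g cm⁻³.

2.82 g cm⁻³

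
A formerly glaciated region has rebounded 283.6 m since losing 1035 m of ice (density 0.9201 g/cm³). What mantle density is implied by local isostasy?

3.36 g/cm³

ρ_m = ρ_ice t / u = 0.9201 × 1035 m/283.6 m = 3.36 g/cm³.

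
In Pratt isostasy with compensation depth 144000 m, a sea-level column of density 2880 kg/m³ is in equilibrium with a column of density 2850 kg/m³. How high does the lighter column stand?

1520 m

ρ_ref D = ρ (D + h) → h = D (ρ_ref − ρ)/ρ.
h = 144000 m × (2880 − 2850)/2850 = 1520 m.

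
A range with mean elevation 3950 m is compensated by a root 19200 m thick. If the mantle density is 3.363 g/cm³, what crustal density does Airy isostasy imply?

2.79 g/cm³

ρ_c h = (ρ_m − ρ_c) r → ρ_c (h + r) = ρ_m r → ρ_c = ρ_m r / (h + r).
ρ_c = 3.363 × 19200 m / (3950 m + 19200 m) = 2.79 g/cm³.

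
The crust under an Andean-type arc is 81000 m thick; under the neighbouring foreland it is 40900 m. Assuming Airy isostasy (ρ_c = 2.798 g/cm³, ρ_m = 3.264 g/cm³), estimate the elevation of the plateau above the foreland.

Excess crust Δ = 81000 m − 40900 m = 40100 m, split between elevation h and root r with h + r = Δ.
Airy balance ρ_c h = (ρ_m − ρ_c) r gives r = h ρ_c/(ρ_m − ρ_c), so h (1 + ρ_c/(ρ_m − ρ_c)) = Δ, i.e. h = Δ (ρ_m − ρ_c)/ρ_m.
h = 40100 m × 0.466/3.264 = 5730 m.

5730 m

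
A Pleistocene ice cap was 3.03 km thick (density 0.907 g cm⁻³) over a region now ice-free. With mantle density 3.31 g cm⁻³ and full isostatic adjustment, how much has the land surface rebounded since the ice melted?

0.83 km

Removing the load lets mantle flow back in; uplift u satisfies ρ_ice t = ρ_m u.
u = t ρ_ice/ρ_m = 3.03 km × 0.907/3.31 = 0.83 km.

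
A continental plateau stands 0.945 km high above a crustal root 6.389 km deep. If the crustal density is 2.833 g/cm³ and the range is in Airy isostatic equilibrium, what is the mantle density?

Airy balance: ρ_c h = (ρ_m − ρ_c) r → ρ_m = ρ_c (1 + h/r).
ρ_m = 2.833 × (1 + 0.945 km/6.389 km) = 3.25 g/cm³.

3.25 g/cm³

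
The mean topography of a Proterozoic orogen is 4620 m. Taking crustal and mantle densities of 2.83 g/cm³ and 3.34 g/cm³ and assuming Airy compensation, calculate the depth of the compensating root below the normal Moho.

By Archimedes' principle applied to the lithosphere: the weight of the topography is balanced by the buoyancy of the root, ρ_c h = (ρ_m − ρ_c) r.
r = h · ρ_c / (ρ_m − ρ_c) = 4620 m × 2.83 / (3.34 − 2.83) = 25600 m.

25600 m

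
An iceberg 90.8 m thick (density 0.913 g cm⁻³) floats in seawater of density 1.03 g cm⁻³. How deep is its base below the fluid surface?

80.5 m

Draft d = t ρ_obj/ρ_fluid = 90.8 m × 0.913/1.03 = 80.5 m.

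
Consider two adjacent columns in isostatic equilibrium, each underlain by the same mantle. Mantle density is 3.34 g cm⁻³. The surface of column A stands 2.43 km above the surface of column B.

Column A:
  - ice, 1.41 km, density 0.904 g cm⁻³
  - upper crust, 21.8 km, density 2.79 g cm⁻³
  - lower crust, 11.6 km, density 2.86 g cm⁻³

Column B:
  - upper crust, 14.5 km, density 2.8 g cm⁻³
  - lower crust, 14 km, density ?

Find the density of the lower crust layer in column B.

Take the compensation level at the base of the deeper column (depth z_c below the surface of column A) and equate Σ ρ_i t_i down to z_c; mantle fills any gap and the z_c terms cancel.
Column A: 1.41×0.904 + 21.8×2.79 + 11.6×2.86 + (z_c − 34.81)×3.34
Column B: 2.43×0 + 14.5×2.8 + 14×ρ + (z_c − 2.43 − 28.5)×3.34
The z_c×3.34 term appears on both sides and cancels. Collect the known terms of each column as K = Σ(ρt)_known − 3.34 × (depth of known layers): K_A = 95.27264 − 3.34×34.81 = −20.99276; K_B = 40.6 − 3.34×(2.43 + 28.5) = −62.7062.
Balance: K_A = K_B + 14×ρ, so ρ = (K_A − K_B)/14 = 41.7134/14 = 2.98 g cm⁻³.

2.98 g cm⁻³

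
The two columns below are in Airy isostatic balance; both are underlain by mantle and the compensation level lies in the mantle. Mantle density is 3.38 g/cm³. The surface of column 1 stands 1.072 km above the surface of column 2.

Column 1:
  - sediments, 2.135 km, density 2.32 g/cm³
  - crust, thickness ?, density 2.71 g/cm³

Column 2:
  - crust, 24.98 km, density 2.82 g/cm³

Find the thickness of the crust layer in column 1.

22.9 km

Take the compensation level at the base of the deeper column (depth z_c below the surface of column 1) and equate Σ ρ_i t_i down to z_c; mantle fills any gap and the z_c terms cancel.
Column 1: 2.135×2.32 + x×2.71 + (z_c − 2.135 − x)×3.38
Column 2: 1.072×0 + 24.98×2.82 + (z_c − 1.072 − 24.98)×3.38
The z_c×3.38 term appears on both sides and cancels. Collect the known terms of each column as K = Σ(ρt)_known − 3.38 × (depth of known layers): K_1 = 4.9532 − 3.38×2.135 = −2.2631; K_2 = 70.4436 − 3.38×(1.072 + 24.98) = −17.61216.
Balance: K_1 − x×(3.38 − 2.71) = K_2, so x = (K_1 − K_2)/(3.38 − 2.71) = 15.3491/0.67 = 22.9 km.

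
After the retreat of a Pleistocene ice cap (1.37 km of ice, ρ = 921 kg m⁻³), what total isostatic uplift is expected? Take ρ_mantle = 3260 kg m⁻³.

0.387 km

Removing the load lets mantle flow back in; uplift u satisfies ρ_ice t = ρ_m u.
u = t ρ_ice/ρ_m = 1.37 km × 921/3260 = 0.387 km.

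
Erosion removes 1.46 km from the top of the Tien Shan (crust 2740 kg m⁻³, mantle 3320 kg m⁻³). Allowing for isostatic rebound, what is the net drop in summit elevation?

Rebound u = e ρ_c/ρ_m = 1.46 km × 2740/3320 = 1.205 km.
Net surface drop = e − u = 1.46 km − 1.205 km = e (ρ_m − ρ_c)/ρ_m = 0.255 km.

0.255 km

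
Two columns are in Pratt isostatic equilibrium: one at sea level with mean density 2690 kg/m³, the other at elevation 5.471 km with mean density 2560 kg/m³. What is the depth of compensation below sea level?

108 km

ρ_ref D = ρ (D + h) → D (ρ_ref − ρ) = ρ h.
D = ρ h/(ρ_ref − ρ) = 2560 × 5.471 km/(2690 − 2560) = 108 km.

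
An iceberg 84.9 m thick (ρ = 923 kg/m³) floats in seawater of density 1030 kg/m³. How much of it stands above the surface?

8.82 m

Floating equilibrium: submerged depth d = t ρ_obj/ρ_fluid = 84.9 m × 923/1030 = 76.08 m.
Freeboard = t − d = 84.9 m − 76.08 m = 8.82 m.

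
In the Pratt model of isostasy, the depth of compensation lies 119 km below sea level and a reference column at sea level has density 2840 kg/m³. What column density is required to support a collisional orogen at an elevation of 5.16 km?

2720 kg/m³

Pratt balance: ρ_ref D = ρ (D + h).
ρ = ρ_ref D/(D + h) = 2840 × 119 km/(119 km + 5.16 km) = 2720 kg/m³.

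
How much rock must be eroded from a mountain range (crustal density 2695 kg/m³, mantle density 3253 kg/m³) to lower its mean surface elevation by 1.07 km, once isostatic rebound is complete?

6.24 km

Net drop Δ = e − u = e − e ρ_c/ρ_m = e (ρ_m − ρ_c)/ρ_m.
e = Δ ρ_m/(ρ_m − ρ_c) = 1.07 km × 3253/558 = 6.24 km.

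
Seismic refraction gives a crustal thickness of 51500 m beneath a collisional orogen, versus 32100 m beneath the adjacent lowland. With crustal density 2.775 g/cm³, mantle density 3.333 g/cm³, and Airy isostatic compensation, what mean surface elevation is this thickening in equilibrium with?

3250 m

Excess crust Δ = 51500 m − 32100 m = 19400 m, split between elevation h and root r with h + r = Δ.
Airy balance ρ_c h = (ρ_m − ρ_c) r gives r = h ρ_c/(ρ_m − ρ_c), so h (1 + ρ_c/(ρ_m − ρ_c)) = Δ, i.e. h = Δ (ρ_m − ρ_c)/ρ_m.
h = 19400 m × 0.558/3.333 = 3250 m.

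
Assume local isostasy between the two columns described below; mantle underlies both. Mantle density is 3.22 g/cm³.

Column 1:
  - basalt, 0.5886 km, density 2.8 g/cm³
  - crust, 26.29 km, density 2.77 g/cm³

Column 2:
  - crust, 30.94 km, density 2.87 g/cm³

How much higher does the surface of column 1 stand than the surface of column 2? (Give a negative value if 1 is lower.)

0.388 km

For any compensation level in the mantle, the mantle terms cancel and isostasy reduces to e = (Σt_1 − Σt_2) − (Σ(ρt)_1 − Σ(ρt)_2) / ρ_m.
Σt_1 = 26.8786 km; Σt_2 = 30.94 km; Σ(ρt)_1 = 74.47138; Σ(ρt)_2 = 88.7978 (in km·g/cm³).
e = (26.8786 − 30.94) − (74.47138 − 88.7978) / 3.22 = 0.388 km.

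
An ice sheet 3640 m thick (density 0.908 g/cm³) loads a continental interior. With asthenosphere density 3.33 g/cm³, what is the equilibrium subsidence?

Equating mass per unit area of the two columns: the ice load ρ_ice t is balanced by mantle displaced below, ρ_m s.
s = t ρ_ice / ρ_m = 3640 m × 0.908/3.33 = 993 m.

993 m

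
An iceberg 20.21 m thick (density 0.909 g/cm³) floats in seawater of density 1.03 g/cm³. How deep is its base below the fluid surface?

Draft d = t ρ_obj/ρ_fluid = 20.21 m × 0.909/1.03 = 17.8 m.

17.8 m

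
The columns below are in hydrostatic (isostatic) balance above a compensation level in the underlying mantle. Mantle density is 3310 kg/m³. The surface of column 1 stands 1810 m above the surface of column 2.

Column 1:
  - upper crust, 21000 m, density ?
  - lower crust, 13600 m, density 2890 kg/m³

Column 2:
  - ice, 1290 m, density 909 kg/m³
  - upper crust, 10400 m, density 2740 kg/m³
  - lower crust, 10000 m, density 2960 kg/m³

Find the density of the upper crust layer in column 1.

Take the compensation level at the base of the deeper column (depth z_c below the surface of column 1) and equate Σ ρ_i t_i down to z_c; mantle fills any gap and the z_c terms cancel.
Column 1: 21000×ρ + 13600×2890 + (z_c − 34600)×3310
Column 2: 1810×0 + 1290×909 + 10400×2740 + 10000×2960 + (z_c − 1810 − 21690)×3310
The z_c×3310 term appears on both sides and cancels. Collect the known terms of each column as K = Σ(ρt)_known − 3310 × (depth of known layers): K_1 = 39304000 − 3310×34600 = −75222000; K_2 = 59268610 − 3310×(1810 + 21690) = −18516390.
Balance: K_1 + 21000×ρ = K_2, so ρ = (K_2 − K_1)/21000 = 56705600/21000 = 2700 kg/m³.

2700 kg/m³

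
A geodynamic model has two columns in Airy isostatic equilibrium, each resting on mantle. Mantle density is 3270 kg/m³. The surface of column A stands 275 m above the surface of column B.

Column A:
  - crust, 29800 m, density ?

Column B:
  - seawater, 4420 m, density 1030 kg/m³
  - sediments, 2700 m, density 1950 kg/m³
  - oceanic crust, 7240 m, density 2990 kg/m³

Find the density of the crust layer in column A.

Take the compensation level at the base of the deeper column (depth z_c below the surface of column A) and equate Σ ρ_i t_i down to z_c; mantle fills any gap and the z_c terms cancel.
Column A: 29800×ρ + (z_c − 29800)×3270
Column B: 275×0 + 4420×1030 + 2700×1950 + 7240×2990 + (z_c − 275 − 14360)×3270
The z_c×3270 term appears on both sides and cancels. Collect the known terms of each column as K = Σ(ρt)_known − 3270 × (depth of known layers): K_A = 0 − 3270×29800 = −97446000; K_B = 31465200 − 3270×(275 + 14360) = −16391250.
Balance: K_A + 29800×ρ = K_B, so ρ = (K_B − K_A)/29800 = 81054800/29800 = 2720 kg/m³.

2720 kg/m³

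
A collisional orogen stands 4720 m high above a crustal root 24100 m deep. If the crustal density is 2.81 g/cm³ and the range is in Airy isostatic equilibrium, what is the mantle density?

3.36 g/cm³

Airy balance: ρ_c h = (ρ_m − ρ_c) r → ρ_m = ρ_c (1 + h/r).
ρ_m = 2.81 × (1 + 4720 m/24100 m) = 3.36 g/cm³.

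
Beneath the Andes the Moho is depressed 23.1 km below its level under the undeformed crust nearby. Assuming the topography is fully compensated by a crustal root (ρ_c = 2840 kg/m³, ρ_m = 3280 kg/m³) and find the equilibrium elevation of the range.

Balancing pressure at the compensation depth: ρ_c h = (ρ_m − ρ_c) r.
h = r (ρ_m − ρ_c) / ρ_c = 23.1 km × (3280 − 2840) / 2840 = 3.58 km.

3.58 km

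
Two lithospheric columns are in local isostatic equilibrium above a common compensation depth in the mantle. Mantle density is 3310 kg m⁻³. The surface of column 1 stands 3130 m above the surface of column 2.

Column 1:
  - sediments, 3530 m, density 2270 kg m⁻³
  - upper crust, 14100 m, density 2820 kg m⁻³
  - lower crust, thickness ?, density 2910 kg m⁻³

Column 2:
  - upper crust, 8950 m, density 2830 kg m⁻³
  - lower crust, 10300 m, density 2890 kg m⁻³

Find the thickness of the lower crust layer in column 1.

Take the compensation level at the base of the deeper column (depth z_c below the surface of column 1) and equate Σ ρ_i t_i down to z_c; mantle fills any gap and the z_c terms cancel.
Column 1: 3530×2270 + 14100×2820 + x×2910 + (z_c − 17630 − x)×3310
Column 2: 3130×0 + 8950×2830 + 10300×2890 + (z_c − 3130 − 19250)×3310
The z_c×3310 term appears on both sides and cancels. Collect the known terms of each column as K = Σ(ρt)_known − 3310 × (depth of known layers): K_1 = 47775100 − 3310×17630 = −10580200; K_2 = 55095500 − 3310×(3130 + 19250) = −18982300.
Balance: K_1 − x×(3310 − 2910) = K_2, so x = (K_1 − K_2)/(3310 − 2910) = 8402100/400 = 21000 m.

21000 m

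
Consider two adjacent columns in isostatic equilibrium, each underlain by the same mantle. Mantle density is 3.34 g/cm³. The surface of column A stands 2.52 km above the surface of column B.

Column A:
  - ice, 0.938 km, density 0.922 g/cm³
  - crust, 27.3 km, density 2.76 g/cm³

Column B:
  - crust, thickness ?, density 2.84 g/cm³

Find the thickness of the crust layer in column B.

19.4 km

Take the compensation level at the base of the deeper column (depth z_c below the surface of column A) and equate Σ ρ_i t_i down to z_c; mantle fills any gap and the z_c terms cancel.
Column A: 0.938×0.922 + 27.3×2.76 + (z_c − 28.238)×3.34
Column B: 2.52×0 + x×2.84 + (z_c − 2.52 − 0 − x)×3.34
The z_c×3.34 term appears on both sides and cancels. Collect the known terms of each column as K = Σ(ρt)_known − 3.34 × (depth of known layers): K_A = 76.212836 − 3.34×28.238 = −18.102084; K_B = 0 − 3.34×(2.52 + 0) = −8.4168.
Balance: K_A = K_B − x×(3.34 − 2.84), so x = (K_B − K_A)/(3.34 − 2.84) = 9.68528/0.5 = 19.4 km.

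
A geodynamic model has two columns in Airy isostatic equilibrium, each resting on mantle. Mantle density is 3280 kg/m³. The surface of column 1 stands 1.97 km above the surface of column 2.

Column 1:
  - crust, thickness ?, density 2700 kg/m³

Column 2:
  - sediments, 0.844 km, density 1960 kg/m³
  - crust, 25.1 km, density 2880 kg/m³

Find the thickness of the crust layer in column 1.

30.4 km

Take the compensation level at the base of the deeper column (depth z_c below the surface of column 1) and equate Σ ρ_i t_i down to z_c; mantle fills any gap and the z_c terms cancel.
Column 1: x×2700 + (z_c − 0 − x)×3280
Column 2: 1.97×0 + 0.844×1960 + 25.1×2880 + (z_c − 1.97 − 25.944)×3280
The z_c×3280 term appears on both sides and cancels. Collect the known terms of each column as K = Σ(ρt)_known − 3280 × (depth of known layers): K_1 = 0 − 3280×0 = 0; K_2 = 73942.24 − 3280×(1.97 + 25.944) = −17615.68.
Balance: K_1 − x×(3280 − 2700) = K_2, so x = (K_1 − K_2)/(3280 − 2700) = 17615.7/580 = 30.4 km.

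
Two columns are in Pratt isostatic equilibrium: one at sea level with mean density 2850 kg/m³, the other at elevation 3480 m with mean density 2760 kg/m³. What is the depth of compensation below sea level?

ρ_ref D = ρ (D + h) → D (ρ_ref − ρ) = ρ h.
D = ρ h/(ρ_ref − ρ) = 2760 × 3480 m/(2850 − 2760) = 107000 m.

107000 m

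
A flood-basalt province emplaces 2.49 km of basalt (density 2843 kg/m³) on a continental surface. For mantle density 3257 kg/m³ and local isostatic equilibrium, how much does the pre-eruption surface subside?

Subaerial loading: s = t ρ_load / ρ_m.
s = 2.49 km × 2843/3257 = 2.17 km.

2.17 km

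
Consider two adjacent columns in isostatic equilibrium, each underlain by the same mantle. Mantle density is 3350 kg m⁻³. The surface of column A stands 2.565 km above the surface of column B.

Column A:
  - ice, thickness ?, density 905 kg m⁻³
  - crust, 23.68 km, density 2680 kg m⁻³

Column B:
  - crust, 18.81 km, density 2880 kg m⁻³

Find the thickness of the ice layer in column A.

0.641 km

Take the compensation level at the base of the deeper column (depth z_c below the surface of column A) and equate Σ ρ_i t_i down to z_c; mantle fills any gap and the z_c terms cancel.
Column A: x×905 + 23.68×2680 + (z_c − 23.68 − x)×3350
Column B: 2.565×0 + 18.81×2880 + (z_c − 2.565 − 18.81)×3350
The z_c×3350 term appears on both sides and cancels. Collect the known terms of each column as K = Σ(ρt)_known − 3350 × (depth of known layers): K_A = 63462.4 − 3350×23.68 = −15865.6; K_B = 54172.8 − 3350×(2.565 + 18.81) = −17433.45.
Balance: K_A − x×(3350 − 905) = K_B, so x = (K_A − K_B)/(3350 − 905) = 1567.85/2445 = 0.641 km.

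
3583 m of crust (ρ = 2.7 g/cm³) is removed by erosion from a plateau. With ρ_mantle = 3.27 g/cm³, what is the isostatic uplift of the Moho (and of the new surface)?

Unloading: uplift u = e ρ_c/ρ_m = 3583 m × 2.7/3.27 = 2960 m.

2960 m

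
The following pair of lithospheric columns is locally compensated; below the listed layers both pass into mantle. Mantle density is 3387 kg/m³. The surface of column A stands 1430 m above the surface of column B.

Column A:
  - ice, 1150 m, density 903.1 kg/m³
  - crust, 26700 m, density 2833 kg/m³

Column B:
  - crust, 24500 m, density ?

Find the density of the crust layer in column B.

2860 kg/m³

Take the compensation level at the base of the deeper column (depth z_c below the surface of column A) and equate Σ ρ_i t_i down to z_c; mantle fills any gap and the z_c terms cancel.
Column A: 1150×903.1 + 26700×2833 + (z_c − 27850)×3387
Column B: 1430×0 + 24500×ρ + (z_c − 1430 − 24500)×3387
The z_c×3387 term appears on both sides and cancels. Collect the known terms of each column as K = Σ(ρt)_known − 3387 × (depth of known layers): K_A = 76679665 − 3387×27850 = −17648285; K_B = 0 − 3387×(1430 + 24500) = −87824910.
Balance: K_A = K_B + 24500×ρ, so ρ = (K_A − K_B)/24500 = 70176600/24500 = 2860 kg/m³.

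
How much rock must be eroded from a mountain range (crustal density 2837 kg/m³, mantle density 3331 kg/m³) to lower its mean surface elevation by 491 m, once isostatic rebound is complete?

3310 m

Net drop Δ = e − u = e − e ρ_c/ρ_m = e (ρ_m − ρ_c)/ρ_m.
e = Δ ρ_m/(ρ_m − ρ_c) = 491 m × 3331/494 = 3310 m.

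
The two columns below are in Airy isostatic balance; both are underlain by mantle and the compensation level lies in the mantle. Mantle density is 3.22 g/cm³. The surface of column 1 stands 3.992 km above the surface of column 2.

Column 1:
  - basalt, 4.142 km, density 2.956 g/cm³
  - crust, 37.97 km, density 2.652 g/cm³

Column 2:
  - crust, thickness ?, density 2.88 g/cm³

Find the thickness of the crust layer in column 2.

28.8 km

Take the compensation level at the base of the deeper column (depth z_c below the surface of column 1) and equate Σ ρ_i t_i down to z_c; mantle fills any gap and the z_c terms cancel.
Column 1: 4.142×2.956 + 37.97×2.652 + (z_c − 42.112)×3.22
Column 2: 3.992×0 + x×2.88 + (z_c − 3.992 − 0 − x)×3.22
The z_c×3.22 term appears on both sides and cancels. Collect the known terms of each column as K = Σ(ρt)_known − 3.22 × (depth of known layers): K_1 = 112.940192 − 3.22×42.112 = −22.660448; K_2 = 0 − 3.22×(3.992 + 0) = −12.85424.
Balance: K_1 = K_2 − x×(3.22 − 2.88), so x = (K_2 − K_1)/(3.22 − 2.88) = 9.80621/0.34 = 28.8 km.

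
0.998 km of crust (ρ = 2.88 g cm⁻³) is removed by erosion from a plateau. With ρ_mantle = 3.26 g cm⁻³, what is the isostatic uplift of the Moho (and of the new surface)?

Unloading: uplift u = e ρ_c/ρ_m = 0.998 km × 2.88/3.26 = 0.882 km.

0.882 km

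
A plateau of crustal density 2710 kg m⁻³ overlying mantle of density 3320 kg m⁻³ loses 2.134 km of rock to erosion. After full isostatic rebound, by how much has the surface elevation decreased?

Rebound u = e ρ_c/ρ_m = 2.134 km × 2710/3320 = 1.742 km.
Net surface drop = e − u = 2.134 km − 1.742 km = e (ρ_m − ρ_c)/ρ_m = 0.392 km.

0.392 km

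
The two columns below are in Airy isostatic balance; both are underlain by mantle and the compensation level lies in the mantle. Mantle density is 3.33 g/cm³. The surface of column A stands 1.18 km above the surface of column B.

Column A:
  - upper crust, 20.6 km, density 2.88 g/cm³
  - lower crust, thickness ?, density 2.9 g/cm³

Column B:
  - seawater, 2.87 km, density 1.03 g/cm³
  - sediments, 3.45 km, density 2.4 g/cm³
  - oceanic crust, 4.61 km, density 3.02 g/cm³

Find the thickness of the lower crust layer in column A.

13.7 km

Take the compensation level at the base of the deeper column (depth z_c below the surface of column A) and equate Σ ρ_i t_i down to z_c; mantle fills any gap and the z_c terms cancel.
Column A: 20.6×2.88 + x×2.9 + (z_c − 20.6 − x)×3.33
Column B: 1.18×0 + 2.87×1.03 + 3.45×2.4 + 4.61×3.02 + (z_c − 1.18 − 10.93)×3.33
The z_c×3.33 term appears on both sides and cancels. Collect the known terms of each column as K = Σ(ρt)_known − 3.33 × (depth of known layers): K_A = 59.328 − 3.33×20.6 = −9.27; K_B = 25.1583 − 3.33×(1.18 + 10.93) = −15.168.
Balance: K_A − x×(3.33 − 2.9) = K_B, so x = (K_A − K_B)/(3.33 − 2.9) = 5.898/0.43 = 13.7 km.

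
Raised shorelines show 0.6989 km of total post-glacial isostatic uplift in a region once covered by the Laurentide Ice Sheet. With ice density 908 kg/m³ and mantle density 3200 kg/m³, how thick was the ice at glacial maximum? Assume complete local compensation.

2.46 km

u = t ρ_ice/ρ_m → t = u ρ_m/ρ_ice = 0.6989 km × 3200/908 = 2.46 km.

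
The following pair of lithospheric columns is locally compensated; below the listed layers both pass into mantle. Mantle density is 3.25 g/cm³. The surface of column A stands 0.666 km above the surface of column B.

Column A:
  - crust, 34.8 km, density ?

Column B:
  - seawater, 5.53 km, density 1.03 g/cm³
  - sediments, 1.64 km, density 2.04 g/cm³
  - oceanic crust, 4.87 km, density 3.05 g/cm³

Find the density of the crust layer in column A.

Take the compensation level at the base of the deeper column (depth z_c below the surface of column A) and equate Σ ρ_i t_i down to z_c; mantle fills any gap and the z_c terms cancel.
Column A: 34.8×ρ + (z_c − 34.8)×3.25
Column B: 0.666×0 + 5.53×1.03 + 1.64×2.04 + 4.87×3.05 + (z_c − 0.666 − 12.04)×3.25
The z_c×3.25 term appears on both sides and cancels. Collect the known terms of each column as K = Σ(ρt)_known − 3.25 × (depth of known layers): K_A = 0 − 3.25×34.8 = −113.1; K_B = 23.895 − 3.25×(0.666 + 12.04) = −17.3995.
Balance: K_A + 34.8×ρ = K_B, so ρ = (K_B − K_A)/34.8 = 95.7005/34.8 = 2.75 g/cm³.

2.75 g/cm³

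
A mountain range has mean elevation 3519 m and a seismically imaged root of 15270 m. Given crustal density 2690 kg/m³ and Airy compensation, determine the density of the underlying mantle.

3310 kg/m³

Airy balance: ρ_c h = (ρ_m − ρ_c) r → ρ_m = ρ_c (1 + h/r).
ρ_m = 2690 × (1 + 3519 m/15270 m) = 3310 kg/m³.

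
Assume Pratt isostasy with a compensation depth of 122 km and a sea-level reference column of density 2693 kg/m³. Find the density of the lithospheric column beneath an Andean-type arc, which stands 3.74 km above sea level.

2610 kg/m³

Pratt balance: ρ_ref D = ρ (D + h).
ρ = ρ_ref D/(D + h) = 2693 × 122 km/(122 km + 3.74 km) = 2610 kg/m³.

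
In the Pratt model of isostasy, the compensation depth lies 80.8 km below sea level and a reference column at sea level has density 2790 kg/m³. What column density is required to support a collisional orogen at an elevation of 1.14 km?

Pratt balance: ρ_ref D = ρ (D + h).
ρ = ρ_ref D/(D + h) = 2790 × 80.8 km/(80.8 km + 1.14 km) = 2750 kg/m³.

2750 kg/m³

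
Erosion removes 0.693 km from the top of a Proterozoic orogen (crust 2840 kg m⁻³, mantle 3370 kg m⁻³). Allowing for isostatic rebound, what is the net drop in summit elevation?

0.109 km

Rebound u = e ρ_c/ρ_m = 0.693 km × 2840/3370 = 0.584 km.
Net surface drop = e − u = 0.693 km − 0.584 km = e (ρ_m − ρ_c)/ρ_m = 0.109 km.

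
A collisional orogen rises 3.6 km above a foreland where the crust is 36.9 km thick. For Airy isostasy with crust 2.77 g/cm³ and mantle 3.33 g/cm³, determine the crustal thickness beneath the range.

Root depth r = h ρ_c / (ρ_m − ρ_c) = 3.6 km × 2.77 / 0.56 = 17.81 km.
Total thickness = T + h + r = 36.9 km + 3.6 km + 17.81 km = 58.3 km.

58.3 km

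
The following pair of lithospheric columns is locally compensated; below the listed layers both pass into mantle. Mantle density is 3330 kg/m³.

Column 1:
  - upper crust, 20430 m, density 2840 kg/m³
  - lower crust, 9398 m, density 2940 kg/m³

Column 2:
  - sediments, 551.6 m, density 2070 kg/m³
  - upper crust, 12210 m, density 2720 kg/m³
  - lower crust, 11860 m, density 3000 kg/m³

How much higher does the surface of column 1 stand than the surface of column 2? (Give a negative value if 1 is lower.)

For any compensation level in the mantle, the mantle terms cancel and isostasy reduces to e = (Σt_1 − Σt_2) − (Σ(ρt)_1 − Σ(ρt)_2) / ρ_m.
Σt_1 = 29828 m; Σt_2 = 24621.6 m; Σ(ρt)_1 = 85651320; Σ(ρt)_2 = 69933012 (in m·kg/m³).
e = (29828 − 24621.6) − (85651320 − 69933012) / 3330 = 486 m.

486 m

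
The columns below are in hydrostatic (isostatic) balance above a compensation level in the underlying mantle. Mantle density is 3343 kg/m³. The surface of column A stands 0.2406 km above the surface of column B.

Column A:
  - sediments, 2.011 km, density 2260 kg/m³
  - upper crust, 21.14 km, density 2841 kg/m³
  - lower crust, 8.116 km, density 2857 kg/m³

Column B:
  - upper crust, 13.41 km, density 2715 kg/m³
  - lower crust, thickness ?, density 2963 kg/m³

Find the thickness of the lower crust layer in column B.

Take the compensation level at the base of the deeper column (depth z_c below the surface of column A) and equate Σ ρ_i t_i down to z_c; mantle fills any gap and the z_c terms cancel.
Column A: 2.011×2260 + 21.14×2841 + 8.116×2857 + (z_c − 31.267)×3343
Column B: 0.2406×0 + 13.41×2715 + x×2963 + (z_c − 0.2406 − 13.41 − x)×3343
The z_c×3343 term appears on both sides and cancels. Collect the known terms of each column as K = Σ(ρt)_known − 3343 × (depth of known layers): K_A = 87791.012 − 3343×31.267 = −16734.569; K_B = 36408.15 − 3343×(0.2406 + 13.41) = −9225.8058.
Balance: K_A = K_B − x×(3343 − 2963), so x = (K_B − K_A)/(3343 − 2963) = 7508.76/380 = 19.8 km.

19.8 km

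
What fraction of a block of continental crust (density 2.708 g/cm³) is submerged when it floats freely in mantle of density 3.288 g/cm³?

0.824

Submerged fraction = ρ_obj/ρ_fluid = 2.708/3.288 = 0.824.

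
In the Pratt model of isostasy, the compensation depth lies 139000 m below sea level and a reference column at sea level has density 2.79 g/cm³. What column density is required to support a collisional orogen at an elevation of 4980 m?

Pratt balance: ρ_ref D = ρ (D + h).
ρ = ρ_ref D/(D + h) = 2.79 × 139000 m/(139000 m + 4980 m) = 2.69 g/cm³.

2.69 g/cm³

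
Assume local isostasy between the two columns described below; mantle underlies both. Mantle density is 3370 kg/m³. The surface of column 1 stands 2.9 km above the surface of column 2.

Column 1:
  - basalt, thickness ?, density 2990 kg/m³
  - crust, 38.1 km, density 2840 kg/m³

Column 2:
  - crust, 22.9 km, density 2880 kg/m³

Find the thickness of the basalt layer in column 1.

Take the compensation level at the base of the deeper column (depth z_c below the surface of column 1) and equate Σ ρ_i t_i down to z_c; mantle fills any gap and the z_c terms cancel.
Column 1: x×2990 + 38.1×2840 + (z_c − 38.1 − x)×3370
Column 2: 2.9×0 + 22.9×2880 + (z_c − 2.9 − 22.9)×3370
The z_c×3370 term appears on both sides and cancels. Collect the known terms of each column as K = Σ(ρt)_known − 3370 × (depth of known layers): K_1 = 108204 − 3370×38.1 = −20193; K_2 = 65952 − 3370×(2.9 + 22.9) = −20994.
Balance: K_1 − x×(3370 − 2990) = K_2, so x = (K_1 − K_2)/(3370 − 2990) = 801/380 = 2.11 km.

2.11 km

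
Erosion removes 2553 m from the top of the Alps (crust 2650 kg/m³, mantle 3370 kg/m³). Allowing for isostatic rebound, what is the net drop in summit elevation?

545 m

Rebound u = e ρ_c/ρ_m = 2553 m × 2650/3370 = 2008 m.
Net surface drop = e − u = 2553 m − 2008 m = e (ρ_m − ρ_c)/ρ_m = 545 m.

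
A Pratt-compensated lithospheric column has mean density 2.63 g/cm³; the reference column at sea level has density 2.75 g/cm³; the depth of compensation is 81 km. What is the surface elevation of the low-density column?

3.7 km

ρ_ref D = ρ (D + h) → h = D (ρ_ref − ρ)/ρ.
h = 81 km × (2.75 − 2.63)/2.63 = 3.7 km.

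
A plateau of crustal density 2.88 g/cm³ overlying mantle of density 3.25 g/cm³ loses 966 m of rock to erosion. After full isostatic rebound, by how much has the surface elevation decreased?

110 m

Rebound u = e ρ_c/ρ_m = 966 m × 2.88/3.25 = 856 m.
Net surface drop = e − u = 966 m − 856 m = e (ρ_m − ρ_c)/ρ_m = 110 m.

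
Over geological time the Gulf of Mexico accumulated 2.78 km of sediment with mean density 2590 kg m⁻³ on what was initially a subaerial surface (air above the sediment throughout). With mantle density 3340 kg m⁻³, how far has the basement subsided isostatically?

2.16 km

Subaerial load: s = t ρ_sed / ρ_m = 2.78 km × 2590/3340 = 2.16 km.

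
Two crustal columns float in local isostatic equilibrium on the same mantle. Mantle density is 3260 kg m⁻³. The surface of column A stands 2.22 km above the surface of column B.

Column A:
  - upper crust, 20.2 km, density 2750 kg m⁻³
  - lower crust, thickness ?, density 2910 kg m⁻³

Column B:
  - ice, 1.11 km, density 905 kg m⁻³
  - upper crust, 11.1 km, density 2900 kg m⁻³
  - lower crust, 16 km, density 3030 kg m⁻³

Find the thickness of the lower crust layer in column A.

Take the compensation level at the base of the deeper column (depth z_c below the surface of column A) and equate Σ ρ_i t_i down to z_c; mantle fills any gap and the z_c terms cancel.
Column A: 20.2×2750 + x×2910 + (z_c − 20.2 − x)×3260
Column B: 2.22×0 + 1.11×905 + 11.1×2900 + 16×3030 + (z_c − 2.22 − 28.21)×3260
The z_c×3260 term appears on both sides and cancels. Collect the known terms of each column as K = Σ(ρt)_known − 3260 × (depth of known layers): K_A = 55550 − 3260×20.2 = −10302; K_B = 81674.55 − 3260×(2.22 + 28.21) = −17527.25.
Balance: K_A − x×(3260 − 2910) = K_B, so x = (K_A − K_B)/(3260 − 2910) = 7225.25/350 = 20.6 km.

20.6 km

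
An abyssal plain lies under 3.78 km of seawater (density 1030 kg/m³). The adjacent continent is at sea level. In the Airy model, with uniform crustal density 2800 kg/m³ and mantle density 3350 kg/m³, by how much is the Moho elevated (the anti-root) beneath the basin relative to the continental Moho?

Isostatic balance requires: replacing crust with seawater at the top is compensated by replacing crust with mantle at the base: d (ρ_c − ρ_w) = a (ρ_m − ρ_c).
a = d (ρ_c − ρ_w)/(ρ_m − ρ_c) = 3.78 km × 1770/550 = 12.2 km.

12.2 km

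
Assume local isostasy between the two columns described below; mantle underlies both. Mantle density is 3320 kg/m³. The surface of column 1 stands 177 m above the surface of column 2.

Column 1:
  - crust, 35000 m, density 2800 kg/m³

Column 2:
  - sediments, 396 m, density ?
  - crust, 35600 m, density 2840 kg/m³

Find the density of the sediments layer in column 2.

2000 kg/m³

Take the compensation level at the base of the deeper column (depth z_c below the surface of column 1) and equate Σ ρ_i t_i down to z_c; mantle fills any gap and the z_c terms cancel.
Column 1: 35000×2800 + (z_c − 35000)×3320
Column 2: 177×0 + 396×ρ + 35600×2840 + (z_c − 177 − 35996)×3320
The z_c×3320 term appears on both sides and cancels. Collect the known terms of each column as K = Σ(ρt)_known − 3320 × (depth of known layers): K_1 = 98000000 − 3320×35000 = −18200000; K_2 = 101104000 − 3320×(177 + 35996) = −18990360.
Balance: K_1 = K_2 + 396×ρ, so ρ = (K_1 − K_2)/396 = 790360/396 = 2000 kg/m³.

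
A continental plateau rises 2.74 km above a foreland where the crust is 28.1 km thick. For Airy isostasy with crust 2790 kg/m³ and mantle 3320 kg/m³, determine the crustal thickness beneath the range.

45.3 km

Root depth r = h ρ_c / (ρ_m − ρ_c) = 2.74 km × 2790 / 530 = 14.42 km.
Total thickness = T + h + r = 28.1 km + 2.74 km + 14.42 km = 45.3 km.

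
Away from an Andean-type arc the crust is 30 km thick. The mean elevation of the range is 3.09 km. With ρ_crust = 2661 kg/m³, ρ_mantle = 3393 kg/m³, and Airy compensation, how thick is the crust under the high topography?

44.3 km

Root depth r = h ρ_c / (ρ_m − ρ_c) = 3.09 km × 2661 / 732 = 11.23 km.
Total thickness = T + h + r = 30 km + 3.09 km + 11.23 km = 44.3 km.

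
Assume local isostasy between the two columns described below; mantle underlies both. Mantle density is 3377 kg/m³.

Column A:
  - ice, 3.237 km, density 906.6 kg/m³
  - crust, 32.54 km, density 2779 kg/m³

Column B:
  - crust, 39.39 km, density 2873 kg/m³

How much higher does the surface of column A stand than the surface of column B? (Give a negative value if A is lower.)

For any compensation level in the mantle, the mantle terms cancel and isostasy reduces to e = (Σt_A − Σt_B) − (Σ(ρt)_A − Σ(ρt)_B) / ρ_m.
Σt_A = 35.777 km; Σt_B = 39.39 km; Σ(ρt)_A = 93363.3242; Σ(ρt)_B = 113167.47 (in km·kg/m³).
e = (35.777 − 39.39) − (93363.3242 − 113167.47) / 3377 = 2.25 km.

2.25 km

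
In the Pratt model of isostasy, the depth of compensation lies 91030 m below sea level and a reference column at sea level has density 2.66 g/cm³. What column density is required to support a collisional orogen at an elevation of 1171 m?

2.63 g/cm³

Pratt balance: ρ_ref D = ρ (D + h).
ρ = ρ_ref D/(D + h) = 2.66 × 91030 m/(91030 m + 1171 m) = 2.63 g/cm³.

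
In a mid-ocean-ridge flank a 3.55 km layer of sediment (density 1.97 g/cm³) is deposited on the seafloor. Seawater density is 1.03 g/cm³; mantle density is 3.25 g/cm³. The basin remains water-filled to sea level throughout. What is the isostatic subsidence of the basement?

Submarine loading: the sediment displaces seawater, and the subsidence is in turn flooded, so s (ρ_m − ρ_w) = t (ρ_sed − ρ_w).
s = 3.55 km × (1.97 − 1.03) / (3.25 − 1.03) = 1.5 km.

1.5 km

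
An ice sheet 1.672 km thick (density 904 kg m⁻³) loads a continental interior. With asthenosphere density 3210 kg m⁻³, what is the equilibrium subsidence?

0.471 km

In Airy isostatic equilibrium: the ice load ρ_ice t is balanced by mantle displaced below, ρ_m s.
s = t ρ_ice / ρ_m = 1.672 km × 904/3210 = 0.471 km.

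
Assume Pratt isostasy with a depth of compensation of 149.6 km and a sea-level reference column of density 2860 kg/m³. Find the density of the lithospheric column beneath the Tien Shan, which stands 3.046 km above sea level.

Pratt balance: ρ_ref D = ρ (D + h).
ρ = ρ_ref D/(D + h) = 2860 × 149.6 km/(149.6 km + 3.046 km) = 2800 kg/m³.

2800 kg/m³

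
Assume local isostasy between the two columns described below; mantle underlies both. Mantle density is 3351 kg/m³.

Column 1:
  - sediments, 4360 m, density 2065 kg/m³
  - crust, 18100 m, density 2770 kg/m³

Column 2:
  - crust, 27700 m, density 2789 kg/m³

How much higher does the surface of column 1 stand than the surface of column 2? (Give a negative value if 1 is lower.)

For any compensation level in the mantle, the mantle terms cancel and isostasy reduces to e = (Σt_1 − Σt_2) − (Σ(ρt)_1 − Σ(ρt)_2) / ρ_m.
Σt_1 = 22460 m; Σt_2 = 27700 m; Σ(ρt)_1 = 59140400; Σ(ρt)_2 = 77255300 (in m·kg/m³).
e = (22460 − 27700) − (59140400 − 77255300) / 3351 = 166 m.

166 m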